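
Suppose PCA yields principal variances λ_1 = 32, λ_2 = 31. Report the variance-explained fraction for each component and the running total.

Step 1 — total variance = trace(Sigma) = Σ λ_i = 32 + 31 = 63.

Step 2 — fraction explained by component i = λ_i / Σ λ:
  PC1: 32/63 = 0.5079
  PC2: 31/63 = 0.4921

Step 3 — cumulative fraction after k components = (λ_1 + ... + λ_k) / Σ λ:
  k = 1: 32/63 = 0.5079
  k = 2: (32 + 31)/63 = 63/63 = 1

Summary (fraction, with percent):

explained: PC1 0.5079 (50.79%), PC2 0.4921 (49.21%);  cumulative: 0.5079, 1


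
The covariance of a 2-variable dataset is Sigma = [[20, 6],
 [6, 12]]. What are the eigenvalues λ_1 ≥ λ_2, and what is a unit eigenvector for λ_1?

Step 1 — characteristic polynomial of 2×2 Sigma:
  det(Sigma - λI) = λ² - trace · λ + det = 0.
  trace = 20 + 12 = 32, det = 20·12 - (6)² = 204.
Step 2 — discriminant:
  Δ = trace² - 4·det = 1024 - 816 = 208.
Step 3 — eigenvalues:
  λ = (trace ± √Δ)/2 = (32 ± 14.4222)/2,
  λ_1 = 23.2111,  λ_2 = 8.7889.

Step 4 — unit eigenvector for λ_1: solve (Sigma - λ_1 I)v = 0. First row:
  (20 - 23.2111)·v_x + (6)·v_y = 0, i.e. (-3.2111)·v_x + (6)·v_y = 0,
  so v ∝ (b, λ_1 - a) = (6, 3.2111) = u.
  ||u|| = √((6)² + (3.2111)²) = √(46.3112) ≈ 6.8052,
  v_1 = u/||u|| ≈ (0.8817, 0.4719) (||v_1|| = 1).

λ_1 = 23.2111,  λ_2 = 8.7889;  v_1 ≈ (0.8817, 0.4719)


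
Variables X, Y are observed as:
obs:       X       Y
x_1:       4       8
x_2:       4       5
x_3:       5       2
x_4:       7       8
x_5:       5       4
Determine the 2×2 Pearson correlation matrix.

Step 1 — column means:
  mean(X) = (4 + 4 + 5 + 7 + 5) / 5 = 25/5 = 5
  mean(Y) = (8 + 5 + 2 + 8 + 4) / 5 = 27/5 = 5.4

Step 2 — sample variances and covariances s[i,j] = (1/(n-1)) · Σ_k (x_{k,i} - mean_i) · (x_{k,j} - mean_j), with n-1 = 4:
  s[X,X] = ((-1)·(-1) + (-1)·(-1) + (0)·(0) + (2)·(2) + (0)·(0)) / 4 = 6/4 = 1.5
  s[X,Y] = ((-1)·(2.6) + (-1)·(-0.4) + (0)·(-3.4) + (2)·(2.6) + (0)·(-1.4)) / 4 = 3/4 = 0.75
  s[Y,Y] = ((2.6)·(2.6) + (-0.4)·(-0.4) + (-3.4)·(-3.4) + (2.6)·(2.6) + (-1.4)·(-1.4)) / 4 = 27.2/4 = 6.8
  Sample standard deviations s_i = √(s[i,i]):
  s(X) = √(1.5) = 1.2247
  s(Y) = √(6.8) = 2.6077

Step 3 — r_{ij} = s_{ij} / (s_i · s_j):
  r[X,X] = 1 (diagonal).
  r[X,Y] = 0.75 / (1.2247 · 2.6077) = 0.75 / 3.1937 = 0.2348
  r[Y,Y] = 1 (diagonal).

R is symmetric with unit diagonal. Assembling:

R = [[1, 0.2348],
 [0.2348, 1]]


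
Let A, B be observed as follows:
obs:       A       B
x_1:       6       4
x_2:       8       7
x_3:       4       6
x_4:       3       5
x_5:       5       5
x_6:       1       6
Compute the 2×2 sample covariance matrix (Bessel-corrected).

Step 1 — column means:
  mean(A) = (6 + 8 + 4 + 3 + 5 + 1) / 6 = 27/6 = 4.5
  mean(B) = (4 + 7 + 6 + 5 + 5 + 6) / 6 = 33/6 = 5.5

Step 2 — sample covariance S[i,j] = (1/(n-1)) · Σ_k (x_{k,i} - mean_i) · (x_{k,j} - mean_j), with n-1 = 5.
  S[A,A] = ((1.5)·(1.5) + (3.5)·(3.5) + (-0.5)·(-0.5) + (-1.5)·(-1.5) + (0.5)·(0.5) + (-3.5)·(-3.5)) / 5 = 29.5/5 = 5.9
  S[A,B] = ((1.5)·(-1.5) + (3.5)·(1.5) + (-0.5)·(0.5) + (-1.5)·(-0.5) + (0.5)·(-0.5) + (-3.5)·(0.5)) / 5 = 1.5/5 = 0.3
  S[B,B] = ((-1.5)·(-1.5) + (1.5)·(1.5) + (0.5)·(0.5) + (-0.5)·(-0.5) + (-0.5)·(-0.5) + (0.5)·(0.5)) / 5 = 5.5/5 = 1.1

S is symmetric (S[j,i] = S[i,j]). Assembling:

S = [[5.9, 0.3],
 [0.3, 1.1]]


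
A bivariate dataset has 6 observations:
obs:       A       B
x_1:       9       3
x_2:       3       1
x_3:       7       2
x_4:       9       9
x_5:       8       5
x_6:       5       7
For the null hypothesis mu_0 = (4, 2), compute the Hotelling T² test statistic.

Step 1 — sample mean vector:
  mean(A) = (9 + 3 + 7 + 9 + 8 + 5) / 6 = 41/6 = 6.8333
  mean(B) = (3 + 1 + 2 + 9 + 5 + 7) / 6 = 27/6 = 4.5
  x̄ = (6.8333, 4.5),  deviation x̄ - mu_0 = (6.8333, 4.5) - (4, 2) = (2.8333, 2.5).

Step 2 — sample covariance matrix, S[i,j] = (1/(n-1)) · Σ_k (x_{k,i} - mean_i) · (x_{k,j} - mean_j), divisor n-1 = 5:
  S[A,A] = ((2.1667)·(2.1667) + (-3.8333)·(-3.8333) + (0.1667)·(0.1667) + (2.1667)·(2.1667) + (1.1667)·(1.1667) + (-1.8333)·(-1.8333)) / 5 = 28.8333/5 = 5.7667
  S[A,B] = ((2.1667)·(-1.5) + (-3.8333)·(-3.5) + (0.1667)·(-2.5) + (2.1667)·(4.5) + (1.1667)·(0.5) + (-1.8333)·(2.5)) / 5 = 15.5/5 = 3.1
  S[B,B] = ((-1.5)·(-1.5) + (-3.5)·(-3.5) + (-2.5)·(-2.5) + (4.5)·(4.5) + (0.5)·(0.5) + (2.5)·(2.5)) / 5 = 47.5/5 = 9.5
  S = [[5.7667, 3.1],
 [3.1, 9.5]].

Step 3 — invert S. det(S) = 5.7667·9.5 - (3.1)² = 45.1733.
  S^{-1} = (1/det) · [[d, -b], [-b, a]] = [[0.2103, -0.0686],
 [-0.0686, 0.1277]].

Step 4 — quadratic form (x̄ - mu_0)^T · S^{-1} · (x̄ - mu_0):
  S^{-1} · (x̄ - mu_0) = (0.4243, 0.1247),
  (x̄ - mu_0)^T · [...] = (2.8333)·(0.4243) + (2.5)·(0.1247) = 1.5139.

Step 5 — scale by n: T² = 6 · 1.5139 = 9.0835.

T² ≈ 9.0835


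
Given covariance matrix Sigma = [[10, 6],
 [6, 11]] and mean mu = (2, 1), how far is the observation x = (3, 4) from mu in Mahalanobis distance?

Step 1 — centre the observation: (x - mu) = (1, 3).

Step 2 — invert Sigma. det(Sigma) = 10·11 - (6)² = 74.
  Sigma^{-1} = (1/det) · [[d, -b], [-b, a]] = [[0.1486, -0.0811],
 [-0.0811, 0.1351]].

Step 3 — form the quadratic (x - mu)^T · Sigma^{-1} · (x - mu):
  Sigma^{-1} · (x - mu) = (-0.0946, 0.3243).
  (x - mu)^T · [Sigma^{-1} · (x - mu)] = (1)·(-0.0946) + (3)·(0.3243) = 0.8784.

Step 4 — take square root: d = √(0.8784) ≈ 0.9372.

d(x, mu) = √(0.8784) ≈ 0.9372


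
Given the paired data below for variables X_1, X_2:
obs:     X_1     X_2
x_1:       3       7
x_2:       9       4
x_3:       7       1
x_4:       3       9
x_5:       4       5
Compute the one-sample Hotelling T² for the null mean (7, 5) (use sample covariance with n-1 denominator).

Step 1 — sample mean vector:
  mean(X_1) = (3 + 9 + 7 + 3 + 4) / 5 = 26/5 = 5.2
  mean(X_2) = (7 + 4 + 1 + 9 + 5) / 5 = 26/5 = 5.2
  x̄ = (5.2, 5.2),  deviation x̄ - mu_0 = (5.2, 5.2) - (7, 5) = (-1.8, 0.2).

Step 2 — sample covariance matrix, S[i,j] = (1/(n-1)) · Σ_k (x_{k,i} - mean_i) · (x_{k,j} - mean_j), divisor n-1 = 4:
  S[X_1,X_1] = ((-2.2)·(-2.2) + (3.8)·(3.8) + (1.8)·(1.8) + (-2.2)·(-2.2) + (-1.2)·(-1.2)) / 4 = 28.8/4 = 7.2
  S[X_1,X_2] = ((-2.2)·(1.8) + (3.8)·(-1.2) + (1.8)·(-4.2) + (-2.2)·(3.8) + (-1.2)·(-0.2)) / 4 = -24.2/4 = -6.05
  S[X_2,X_2] = ((1.8)·(1.8) + (-1.2)·(-1.2) + (-4.2)·(-4.2) + (3.8)·(3.8) + (-0.2)·(-0.2)) / 4 = 36.8/4 = 9.2
  S = [[7.2, -6.05],
 [-6.05, 9.2]].

Step 3 — invert S. det(S) = 7.2·9.2 - (-6.05)² = 29.6375.
  S^{-1} = (1/det) · [[d, -b], [-b, a]] = [[0.3104, 0.2041],
 [0.2041, 0.2429]].

Step 4 — quadratic form (x̄ - mu_0)^T · S^{-1} · (x̄ - mu_0):
  S^{-1} · (x̄ - mu_0) = (-0.5179, -0.3189),
  (x̄ - mu_0)^T · [...] = (-1.8)·(-0.5179) + (0.2)·(-0.3189) = 0.8685.

Step 5 — scale by n: T² = 5 · 0.8685 = 4.3425.

T² ≈ 4.3425


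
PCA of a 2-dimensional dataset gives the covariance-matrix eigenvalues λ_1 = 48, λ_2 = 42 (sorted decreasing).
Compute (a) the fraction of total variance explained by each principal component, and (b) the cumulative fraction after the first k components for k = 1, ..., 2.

Step 1 — total variance = trace(Sigma) = Σ λ_i = 48 + 42 = 90.

Step 2 — fraction explained by component i = λ_i / Σ λ:
  PC1: 48/90 = 0.5333
  PC2: 42/90 = 0.4667

Step 3 — cumulative fraction after k components = (λ_1 + ... + λ_k) / Σ λ:
  k = 1: 48/90 = 0.5333
  k = 2: (48 + 42)/90 = 90/90 = 1

Summary (fraction, with percent):

explained: PC1 0.5333 (53.33%), PC2 0.4667 (46.67%);  cumulative: 0.5333, 1


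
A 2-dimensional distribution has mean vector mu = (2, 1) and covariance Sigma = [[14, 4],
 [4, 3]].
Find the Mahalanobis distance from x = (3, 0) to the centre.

Step 1 — centre the observation: (x - mu) = (1, -1).

Step 2 — invert Sigma. det(Sigma) = 14·3 - (4)² = 26.
  Sigma^{-1} = (1/det) · [[d, -b], [-b, a]] = [[0.1154, -0.1538],
 [-0.1538, 0.5385]].

Step 3 — form the quadratic (x - mu)^T · Sigma^{-1} · (x - mu):
  Sigma^{-1} · (x - mu) = (0.2692, -0.6923).
  (x - mu)^T · [Sigma^{-1} · (x - mu)] = (1)·(0.2692) + (-1)·(-0.6923) = 0.9615.

Step 4 — take square root: d = √(0.9615) ≈ 0.9806.

d(x, mu) = √(0.9615) ≈ 0.9806


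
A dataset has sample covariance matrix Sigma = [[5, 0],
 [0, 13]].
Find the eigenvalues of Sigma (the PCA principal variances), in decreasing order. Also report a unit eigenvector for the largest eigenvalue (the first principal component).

Step 1 — characteristic polynomial of 2×2 Sigma:
  det(Sigma - λI) = λ² - trace · λ + det = 0.
  trace = 5 + 13 = 18, det = 5·13 - (0)² = 65.
Step 2 — discriminant:
  Δ = trace² - 4·det = 324 - 260 = 64.
Step 3 — eigenvalues:
  λ = (trace ± √Δ)/2 = (18 ± 8)/2,
  λ_1 = 13,  λ_2 = 5.

Step 4 — unit eigenvector for λ_1: Sigma is diagonal, so its eigenvectors are the coordinate axes. λ_1 = 13 is the diagonal entry on the second coordinate axis, hence
  v_1 = (0, 1) (||v_1|| = 1).

λ_1 = 13,  λ_2 = 5;  v_1 ≈ (0, 1)


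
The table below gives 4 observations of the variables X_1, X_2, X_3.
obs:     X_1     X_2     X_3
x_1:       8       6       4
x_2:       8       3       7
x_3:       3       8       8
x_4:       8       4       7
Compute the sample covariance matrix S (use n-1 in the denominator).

Step 1 — column means:
  mean(X_1) = (8 + 8 + 3 + 8) / 4 = 27/4 = 6.75
  mean(X_2) = (6 + 3 + 8 + 4) / 4 = 21/4 = 5.25
  mean(X_3) = (4 + 7 + 8 + 7) / 4 = 26/4 = 6.5

Step 2 — sample covariance S[i,j] = (1/(n-1)) · Σ_k (x_{k,i} - mean_i) · (x_{k,j} - mean_j), with n-1 = 3.
  S[X_1,X_1] = ((1.25)·(1.25) + (1.25)·(1.25) + (-3.75)·(-3.75) + (1.25)·(1.25)) / 3 = 18.75/3 = 6.25
  S[X_1,X_2] = ((1.25)·(0.75) + (1.25)·(-2.25) + (-3.75)·(2.75) + (1.25)·(-1.25)) / 3 = -13.75/3 = -4.5833
  S[X_1,X_3] = ((1.25)·(-2.5) + (1.25)·(0.5) + (-3.75)·(1.5) + (1.25)·(0.5)) / 3 = -7.5/3 = -2.5
  S[X_2,X_2] = ((0.75)·(0.75) + (-2.25)·(-2.25) + (2.75)·(2.75) + (-1.25)·(-1.25)) / 3 = 14.75/3 = 4.9167
  S[X_2,X_3] = ((0.75)·(-2.5) + (-2.25)·(0.5) + (2.75)·(1.5) + (-1.25)·(0.5)) / 3 = 0.5/3 = 0.1667
  S[X_3,X_3] = ((-2.5)·(-2.5) + (0.5)·(0.5) + (1.5)·(1.5) + (0.5)·(0.5)) / 3 = 9/3 = 3

S is symmetric (S[j,i] = S[i,j]). Assembling:

S = [[6.25, -4.5833, -2.5],
 [-4.5833, 4.9167, 0.1667],
 [-2.5, 0.1667, 3]]


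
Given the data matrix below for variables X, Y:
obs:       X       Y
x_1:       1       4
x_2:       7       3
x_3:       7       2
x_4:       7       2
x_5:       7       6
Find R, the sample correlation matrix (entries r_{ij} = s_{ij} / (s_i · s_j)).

Step 1 — column means:
  mean(X) = (1 + 7 + 7 + 7 + 7) / 5 = 29/5 = 5.8
  mean(Y) = (4 + 3 + 2 + 2 + 6) / 5 = 17/5 = 3.4

Step 2 — sample variances and covariances s[i,j] = (1/(n-1)) · Σ_k (x_{k,i} - mean_i) · (x_{k,j} - mean_j), with n-1 = 4:
  s[X,X] = ((-4.8)·(-4.8) + (1.2)·(1.2) + (1.2)·(1.2) + (1.2)·(1.2) + (1.2)·(1.2)) / 4 = 28.8/4 = 7.2
  s[X,Y] = ((-4.8)·(0.6) + (1.2)·(-0.4) + (1.2)·(-1.4) + (1.2)·(-1.4) + (1.2)·(2.6)) / 4 = -3.6/4 = -0.9
  s[Y,Y] = ((0.6)·(0.6) + (-0.4)·(-0.4) + (-1.4)·(-1.4) + (-1.4)·(-1.4) + (2.6)·(2.6)) / 4 = 11.2/4 = 2.8
  Sample standard deviations s_i = √(s[i,i]):
  s(X) = √(7.2) = 2.6833
  s(Y) = √(2.8) = 1.6733

Step 3 — r_{ij} = s_{ij} / (s_i · s_j):
  r[X,X] = 1 (diagonal).
  r[X,Y] = -0.9 / (2.6833 · 1.6733) = -0.9 / 4.49 = -0.2004
  r[Y,Y] = 1 (diagonal).

R is symmetric with unit diagonal. Assembling:

R = [[1, -0.2004],
 [-0.2004, 1]]


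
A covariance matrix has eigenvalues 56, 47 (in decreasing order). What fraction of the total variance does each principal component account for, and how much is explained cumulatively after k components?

Step 1 — total variance = trace(Sigma) = Σ λ_i = 56 + 47 = 103.

Step 2 — fraction explained by component i = λ_i / Σ λ:
  PC1: 56/103 = 0.5437
  PC2: 47/103 = 0.4563

Step 3 — cumulative fraction after k components = (λ_1 + ... + λ_k) / Σ λ:
  k = 1: 56/103 = 0.5437
  k = 2: (56 + 47)/103 = 103/103 = 1

Summary (fraction, with percent):

explained: PC1 0.5437 (54.37%), PC2 0.4563 (45.63%);  cumulative: 0.5437, 1


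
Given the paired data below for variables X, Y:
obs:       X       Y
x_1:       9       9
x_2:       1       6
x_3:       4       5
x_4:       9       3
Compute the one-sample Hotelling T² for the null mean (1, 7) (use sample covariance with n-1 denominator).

Step 1 — sample mean vector:
  mean(X) = (9 + 1 + 4 + 9) / 4 = 23/4 = 5.75
  mean(Y) = (9 + 6 + 5 + 3) / 4 = 23/4 = 5.75
  x̄ = (5.75, 5.75),  deviation x̄ - mu_0 = (5.75, 5.75) - (1, 7) = (4.75, -1.25).

Step 2 — sample covariance matrix, S[i,j] = (1/(n-1)) · Σ_k (x_{k,i} - mean_i) · (x_{k,j} - mean_j), divisor n-1 = 3:
  S[X,X] = ((3.25)·(3.25) + (-4.75)·(-4.75) + (-1.75)·(-1.75) + (3.25)·(3.25)) / 3 = 46.75/3 = 15.5833
  S[X,Y] = ((3.25)·(3.25) + (-4.75)·(0.25) + (-1.75)·(-0.75) + (3.25)·(-2.75)) / 3 = 1.75/3 = 0.5833
  S[Y,Y] = ((3.25)·(3.25) + (0.25)·(0.25) + (-0.75)·(-0.75) + (-2.75)·(-2.75)) / 3 = 18.75/3 = 6.25
  S = [[15.5833, 0.5833],
 [0.5833, 6.25]].

Step 3 — invert S. det(S) = 15.5833·6.25 - (0.5833)² = 97.0556.
  S^{-1} = (1/det) · [[d, -b], [-b, a]] = [[0.0644, -0.006],
 [-0.006, 0.1606]].

Step 4 — quadratic form (x̄ - mu_0)^T · S^{-1} · (x̄ - mu_0):
  S^{-1} · (x̄ - mu_0) = (0.3134, -0.2293),
  (x̄ - mu_0)^T · [...] = (4.75)·(0.3134) + (-1.25)·(-0.2293) = 1.7752.

Step 5 — scale by n: T² = 4 · 1.7752 = 7.1007.

T² ≈ 7.1007


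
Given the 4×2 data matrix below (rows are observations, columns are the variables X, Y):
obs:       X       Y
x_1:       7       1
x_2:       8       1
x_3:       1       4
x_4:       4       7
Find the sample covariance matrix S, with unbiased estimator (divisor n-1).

Step 1 — column means:
  mean(X) = (7 + 8 + 1 + 4) / 4 = 20/4 = 5
  mean(Y) = (1 + 1 + 4 + 7) / 4 = 13/4 = 3.25

Step 2 — sample covariance S[i,j] = (1/(n-1)) · Σ_k (x_{k,i} - mean_i) · (x_{k,j} - mean_j), with n-1 = 3.
  S[X,X] = ((2)·(2) + (3)·(3) + (-4)·(-4) + (-1)·(-1)) / 3 = 30/3 = 10
  S[X,Y] = ((2)·(-2.25) + (3)·(-2.25) + (-4)·(0.75) + (-1)·(3.75)) / 3 = -18/3 = -6
  S[Y,Y] = ((-2.25)·(-2.25) + (-2.25)·(-2.25) + (0.75)·(0.75) + (3.75)·(3.75)) / 3 = 24.75/3 = 8.25

S is symmetric (S[j,i] = S[i,j]). Assembling:

S = [[10, -6],
 [-6, 8.25]]


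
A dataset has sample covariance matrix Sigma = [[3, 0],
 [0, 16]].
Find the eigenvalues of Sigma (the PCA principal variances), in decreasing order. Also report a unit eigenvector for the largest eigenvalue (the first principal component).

Step 1 — characteristic polynomial of 2×2 Sigma:
  det(Sigma - λI) = λ² - trace · λ + det = 0.
  trace = 3 + 16 = 19, det = 3·16 - (0)² = 48.
Step 2 — discriminant:
  Δ = trace² - 4·det = 361 - 192 = 169.
Step 3 — eigenvalues:
  λ = (trace ± √Δ)/2 = (19 ± 13)/2,
  λ_1 = 16,  λ_2 = 3.

Step 4 — unit eigenvector for λ_1: Sigma is diagonal, so its eigenvectors are the coordinate axes. λ_1 = 16 is the diagonal entry on the second coordinate axis, hence
  v_1 = (0, 1) (||v_1|| = 1).

λ_1 = 16,  λ_2 = 3;  v_1 ≈ (0, 1)


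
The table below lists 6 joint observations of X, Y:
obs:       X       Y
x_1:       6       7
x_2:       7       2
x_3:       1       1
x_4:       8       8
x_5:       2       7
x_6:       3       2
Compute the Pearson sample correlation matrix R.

Step 1 — column means:
  mean(X) = (6 + 7 + 1 + 8 + 2 + 3) / 6 = 27/6 = 4.5
  mean(Y) = (7 + 2 + 1 + 8 + 7 + 2) / 6 = 27/6 = 4.5

Step 2 — sample variances and covariances s[i,j] = (1/(n-1)) · Σ_k (x_{k,i} - mean_i) · (x_{k,j} - mean_j), with n-1 = 5:
  s[X,X] = ((1.5)·(1.5) + (2.5)·(2.5) + (-3.5)·(-3.5) + (3.5)·(3.5) + (-2.5)·(-2.5) + (-1.5)·(-1.5)) / 5 = 41.5/5 = 8.3
  s[X,Y] = ((1.5)·(2.5) + (2.5)·(-2.5) + (-3.5)·(-3.5) + (3.5)·(3.5) + (-2.5)·(2.5) + (-1.5)·(-2.5)) / 5 = 19.5/5 = 3.9
  s[Y,Y] = ((2.5)·(2.5) + (-2.5)·(-2.5) + (-3.5)·(-3.5) + (3.5)·(3.5) + (2.5)·(2.5) + (-2.5)·(-2.5)) / 5 = 49.5/5 = 9.9
  Sample standard deviations s_i = √(s[i,i]):
  s(X) = √(8.3) = 2.881
  s(Y) = √(9.9) = 3.1464

Step 3 — r_{ij} = s_{ij} / (s_i · s_j):
  r[X,X] = 1 (diagonal).
  r[X,Y] = 3.9 / (2.881 · 3.1464) = 3.9 / 9.0648 = 0.4302
  r[Y,Y] = 1 (diagonal).

R is symmetric with unit diagonal. Assembling:

R = [[1, 0.4302],
 [0.4302, 1]]


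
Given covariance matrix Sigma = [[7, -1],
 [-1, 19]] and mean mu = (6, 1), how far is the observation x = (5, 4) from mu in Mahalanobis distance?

Step 1 — centre the observation: (x - mu) = (-1, 3).

Step 2 — invert Sigma. det(Sigma) = 7·19 - (-1)² = 132.
  Sigma^{-1} = (1/det) · [[d, -b], [-b, a]] = [[0.1439, 0.0076],
 [0.0076, 0.053]].

Step 3 — form the quadratic (x - mu)^T · Sigma^{-1} · (x - mu):
  Sigma^{-1} · (x - mu) = (-0.1212, 0.1515).
  (x - mu)^T · [Sigma^{-1} · (x - mu)] = (-1)·(-0.1212) + (3)·(0.1515) = 0.5758.

Step 4 — take square root: d = √(0.5758) ≈ 0.7588.

d(x, mu) = √(0.5758) ≈ 0.7588


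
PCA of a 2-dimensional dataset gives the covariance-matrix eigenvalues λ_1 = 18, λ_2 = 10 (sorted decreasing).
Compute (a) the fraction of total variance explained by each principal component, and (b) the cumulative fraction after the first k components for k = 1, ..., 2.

Step 1 — total variance = trace(Sigma) = Σ λ_i = 18 + 10 = 28.

Step 2 — fraction explained by component i = λ_i / Σ λ:
  PC1: 18/28 = 0.6429
  PC2: 10/28 = 0.3571

Step 3 — cumulative fraction after k components = (λ_1 + ... + λ_k) / Σ λ:
  k = 1: 18/28 = 0.6429
  k = 2: (18 + 10)/28 = 28/28 = 1

Summary (fraction, with percent):

explained: PC1 0.6429 (64.29%), PC2 0.3571 (35.71%);  cumulative: 0.6429, 1


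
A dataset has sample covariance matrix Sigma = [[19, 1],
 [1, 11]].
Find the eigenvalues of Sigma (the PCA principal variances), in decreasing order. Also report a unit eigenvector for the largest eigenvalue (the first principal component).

Step 1 — characteristic polynomial of 2×2 Sigma:
  det(Sigma - λI) = λ² - trace · λ + det = 0.
  trace = 19 + 11 = 30, det = 19·11 - (1)² = 208.
Step 2 — discriminant:
  Δ = trace² - 4·det = 900 - 832 = 68.
Step 3 — eigenvalues:
  λ = (trace ± √Δ)/2 = (30 ± 8.2462)/2,
  λ_1 = 19.1231,  λ_2 = 10.8769.

Step 4 — unit eigenvector for λ_1: solve (Sigma - λ_1 I)v = 0. First row:
  (19 - 19.1231)·v_x + (1)·v_y = 0, i.e. (-0.1231)·v_x + (1)·v_y = 0,
  so v ∝ (b, λ_1 - a) = (1, 0.1231) = u.
  ||u|| = √((1)² + (0.1231)²) = √(1.0152) ≈ 1.0075,
  v_1 = u/||u|| ≈ (0.9925, 0.1222) (||v_1|| = 1).

λ_1 = 19.1231,  λ_2 = 10.8769;  v_1 ≈ (0.9925, 0.1222)


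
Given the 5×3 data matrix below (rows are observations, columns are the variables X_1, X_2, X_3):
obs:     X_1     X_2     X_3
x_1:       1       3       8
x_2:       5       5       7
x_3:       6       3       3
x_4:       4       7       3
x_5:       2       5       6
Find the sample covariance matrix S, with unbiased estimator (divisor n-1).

Step 1 — column means:
  mean(X_1) = (1 + 5 + 6 + 4 + 2) / 5 = 18/5 = 3.6
  mean(X_2) = (3 + 5 + 3 + 7 + 5) / 5 = 23/5 = 4.6
  mean(X_3) = (8 + 7 + 3 + 3 + 6) / 5 = 27/5 = 5.4

Step 2 — sample covariance S[i,j] = (1/(n-1)) · Σ_k (x_{k,i} - mean_i) · (x_{k,j} - mean_j), with n-1 = 4.
  S[X_1,X_1] = ((-2.6)·(-2.6) + (1.4)·(1.4) + (2.4)·(2.4) + (0.4)·(0.4) + (-1.6)·(-1.6)) / 4 = 17.2/4 = 4.3
  S[X_1,X_2] = ((-2.6)·(-1.6) + (1.4)·(0.4) + (2.4)·(-1.6) + (0.4)·(2.4) + (-1.6)·(0.4)) / 4 = 1.2/4 = 0.3
  S[X_1,X_3] = ((-2.6)·(2.6) + (1.4)·(1.6) + (2.4)·(-2.4) + (0.4)·(-2.4) + (-1.6)·(0.6)) / 4 = -12.2/4 = -3.05
  S[X_2,X_2] = ((-1.6)·(-1.6) + (0.4)·(0.4) + (-1.6)·(-1.6) + (2.4)·(2.4) + (0.4)·(0.4)) / 4 = 11.2/4 = 2.8
  S[X_2,X_3] = ((-1.6)·(2.6) + (0.4)·(1.6) + (-1.6)·(-2.4) + (2.4)·(-2.4) + (0.4)·(0.6)) / 4 = -5.2/4 = -1.3
  S[X_3,X_3] = ((2.6)·(2.6) + (1.6)·(1.6) + (-2.4)·(-2.4) + (-2.4)·(-2.4) + (0.6)·(0.6)) / 4 = 21.2/4 = 5.3

S is symmetric (S[j,i] = S[i,j]). Assembling:

S = [[4.3, 0.3, -3.05],
 [0.3, 2.8, -1.3],
 [-3.05, -1.3, 5.3]]


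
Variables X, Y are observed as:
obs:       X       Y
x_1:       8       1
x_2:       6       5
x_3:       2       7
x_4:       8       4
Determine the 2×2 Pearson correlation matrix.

Step 1 — column means:
  mean(X) = (8 + 6 + 2 + 8) / 4 = 24/4 = 6
  mean(Y) = (1 + 5 + 7 + 4) / 4 = 17/4 = 4.25

Step 2 — sample variances and covariances s[i,j] = (1/(n-1)) · Σ_k (x_{k,i} - mean_i) · (x_{k,j} - mean_j), with n-1 = 3:
  s[X,X] = ((2)·(2) + (0)·(0) + (-4)·(-4) + (2)·(2)) / 3 = 24/3 = 8
  s[X,Y] = ((2)·(-3.25) + (0)·(0.75) + (-4)·(2.75) + (2)·(-0.25)) / 3 = -18/3 = -6
  s[Y,Y] = ((-3.25)·(-3.25) + (0.75)·(0.75) + (2.75)·(2.75) + (-0.25)·(-0.25)) / 3 = 18.75/3 = 6.25
  Sample standard deviations s_i = √(s[i,i]):
  s(X) = √(8) = 2.8284
  s(Y) = √(6.25) = 2.5

Step 3 — r_{ij} = s_{ij} / (s_i · s_j):
  r[X,X] = 1 (diagonal).
  r[X,Y] = -6 / (2.8284 · 2.5) = -6 / 7.0711 = -0.8485
  r[Y,Y] = 1 (diagonal).

R is symmetric with unit diagonal. Assembling:

R = [[1, -0.8485],
 [-0.8485, 1]]


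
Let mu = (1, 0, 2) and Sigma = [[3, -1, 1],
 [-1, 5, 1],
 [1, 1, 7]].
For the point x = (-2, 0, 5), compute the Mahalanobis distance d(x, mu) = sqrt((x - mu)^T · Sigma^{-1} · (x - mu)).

Step 1 — centre the observation: (x - mu) = (-3, 0, 3).

Step 2 — invert Sigma (cofactor / det for 3×3, or solve directly):
  Sigma^{-1} = [[0.3864, 0.0909, -0.0682],
 [0.0909, 0.2273, -0.0455],
 [-0.0682, -0.0455, 0.1591]].

Step 3 — form the quadratic (x - mu)^T · Sigma^{-1} · (x - mu):
  Sigma^{-1} · (x - mu) = (-1.3636, -0.4091, 0.6818).
  (x - mu)^T · [Sigma^{-1} · (x - mu)] = (-3)·(-1.3636) + (0)·(-0.4091) + (3)·(0.6818) = 6.1364.

Step 4 — take square root: d = √(6.1364) ≈ 2.4772.

d(x, mu) = √(6.1364) ≈ 2.4772


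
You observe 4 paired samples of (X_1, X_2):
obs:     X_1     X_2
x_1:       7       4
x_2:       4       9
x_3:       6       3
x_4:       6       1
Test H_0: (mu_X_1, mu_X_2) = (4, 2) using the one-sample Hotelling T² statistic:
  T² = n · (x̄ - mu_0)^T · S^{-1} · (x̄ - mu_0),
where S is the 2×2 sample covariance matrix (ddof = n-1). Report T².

Step 1 — sample mean vector:
  mean(X_1) = (7 + 4 + 6 + 6) / 4 = 23/4 = 5.75
  mean(X_2) = (4 + 9 + 3 + 1) / 4 = 17/4 = 4.25
  x̄ = (5.75, 4.25),  deviation x̄ - mu_0 = (5.75, 4.25) - (4, 2) = (1.75, 2.25).

Step 2 — sample covariance matrix, S[i,j] = (1/(n-1)) · Σ_k (x_{k,i} - mean_i) · (x_{k,j} - mean_j), divisor n-1 = 3:
  S[X_1,X_1] = ((1.25)·(1.25) + (-1.75)·(-1.75) + (0.25)·(0.25) + (0.25)·(0.25)) / 3 = 4.75/3 = 1.5833
  S[X_1,X_2] = ((1.25)·(-0.25) + (-1.75)·(4.75) + (0.25)·(-1.25) + (0.25)·(-3.25)) / 3 = -9.75/3 = -3.25
  S[X_2,X_2] = ((-0.25)·(-0.25) + (4.75)·(4.75) + (-1.25)·(-1.25) + (-3.25)·(-3.25)) / 3 = 34.75/3 = 11.5833
  S = [[1.5833, -3.25],
 [-3.25, 11.5833]].

Step 3 — invert S. det(S) = 1.5833·11.5833 - (-3.25)² = 7.7778.
  S^{-1} = (1/det) · [[d, -b], [-b, a]] = [[1.4893, 0.4179],
 [0.4179, 0.2036]].

Step 4 — quadratic form (x̄ - mu_0)^T · S^{-1} · (x̄ - mu_0):
  S^{-1} · (x̄ - mu_0) = (3.5464, 1.1893),
  (x̄ - mu_0)^T · [...] = (1.75)·(3.5464) + (2.25)·(1.1893) = 8.8821.

Step 5 — scale by n: T² = 4 · 8.8821 = 35.5286.

T² ≈ 35.5286


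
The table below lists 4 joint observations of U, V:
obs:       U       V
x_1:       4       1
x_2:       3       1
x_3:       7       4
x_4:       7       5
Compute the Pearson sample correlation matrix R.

Step 1 — column means:
  mean(U) = (4 + 3 + 7 + 7) / 4 = 21/4 = 5.25
  mean(V) = (1 + 1 + 4 + 5) / 4 = 11/4 = 2.75

Step 2 — sample variances and covariances s[i,j] = (1/(n-1)) · Σ_k (x_{k,i} - mean_i) · (x_{k,j} - mean_j), with n-1 = 3:
  s[U,U] = ((-1.25)·(-1.25) + (-2.25)·(-2.25) + (1.75)·(1.75) + (1.75)·(1.75)) / 3 = 12.75/3 = 4.25
  s[U,V] = ((-1.25)·(-1.75) + (-2.25)·(-1.75) + (1.75)·(1.25) + (1.75)·(2.25)) / 3 = 12.25/3 = 4.0833
  s[V,V] = ((-1.75)·(-1.75) + (-1.75)·(-1.75) + (1.25)·(1.25) + (2.25)·(2.25)) / 3 = 12.75/3 = 4.25
  Sample standard deviations s_i = √(s[i,i]):
  s(U) = √(4.25) = 2.0616
  s(V) = √(4.25) = 2.0616

Step 3 — r_{ij} = s_{ij} / (s_i · s_j):
  r[U,U] = 1 (diagonal).
  r[U,V] = 4.0833 / (2.0616 · 2.0616) = 4.0833 / 4.25 = 0.9608
  r[V,V] = 1 (diagonal).

R is symmetric with unit diagonal. Assembling:

R = [[1, 0.9608],
 [0.9608, 1]]


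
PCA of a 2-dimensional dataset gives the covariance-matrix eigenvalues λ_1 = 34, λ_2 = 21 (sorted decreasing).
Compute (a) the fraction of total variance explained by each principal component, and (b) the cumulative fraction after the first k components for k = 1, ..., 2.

Step 1 — total variance = trace(Sigma) = Σ λ_i = 34 + 21 = 55.

Step 2 — fraction explained by component i = λ_i / Σ λ:
  PC1: 34/55 = 0.6182
  PC2: 21/55 = 0.3818

Step 3 — cumulative fraction after k components = (λ_1 + ... + λ_k) / Σ λ:
  k = 1: 34/55 = 0.6182
  k = 2: (34 + 21)/55 = 55/55 = 1

Summary (fraction, with percent):

explained: PC1 0.6182 (61.82%), PC2 0.3818 (38.18%);  cumulative: 0.6182, 1


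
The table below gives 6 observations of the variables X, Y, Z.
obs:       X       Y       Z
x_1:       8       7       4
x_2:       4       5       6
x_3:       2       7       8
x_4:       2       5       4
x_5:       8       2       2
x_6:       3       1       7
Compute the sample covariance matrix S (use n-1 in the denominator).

Step 1 — column means:
  mean(X) = (8 + 4 + 2 + 2 + 8 + 3) / 6 = 27/6 = 4.5
  mean(Y) = (7 + 5 + 7 + 5 + 2 + 1) / 6 = 27/6 = 4.5
  mean(Z) = (4 + 6 + 8 + 4 + 2 + 7) / 6 = 31/6 = 5.1667

Step 2 — sample covariance S[i,j] = (1/(n-1)) · Σ_k (x_{k,i} - mean_i) · (x_{k,j} - mean_j), with n-1 = 5.
  S[X,X] = ((3.5)·(3.5) + (-0.5)·(-0.5) + (-2.5)·(-2.5) + (-2.5)·(-2.5) + (3.5)·(3.5) + (-1.5)·(-1.5)) / 5 = 39.5/5 = 7.9
  S[X,Y] = ((3.5)·(2.5) + (-0.5)·(0.5) + (-2.5)·(2.5) + (-2.5)·(0.5) + (3.5)·(-2.5) + (-1.5)·(-3.5)) / 5 = -2.5/5 = -0.5
  S[X,Z] = ((3.5)·(-1.1667) + (-0.5)·(0.8333) + (-2.5)·(2.8333) + (-2.5)·(-1.1667) + (3.5)·(-3.1667) + (-1.5)·(1.8333)) / 5 = -22.5/5 = -4.5
  S[Y,Y] = ((2.5)·(2.5) + (0.5)·(0.5) + (2.5)·(2.5) + (0.5)·(0.5) + (-2.5)·(-2.5) + (-3.5)·(-3.5)) / 5 = 31.5/5 = 6.3
  S[Y,Z] = ((2.5)·(-1.1667) + (0.5)·(0.8333) + (2.5)·(2.8333) + (0.5)·(-1.1667) + (-2.5)·(-3.1667) + (-3.5)·(1.8333)) / 5 = 5.5/5 = 1.1
  S[Z,Z] = ((-1.1667)·(-1.1667) + (0.8333)·(0.8333) + (2.8333)·(2.8333) + (-1.1667)·(-1.1667) + (-3.1667)·(-3.1667) + (1.8333)·(1.8333)) / 5 = 24.8333/5 = 4.9667

S is symmetric (S[j,i] = S[i,j]). Assembling:

S = [[7.9, -0.5, -4.5],
 [-0.5, 6.3, 1.1],
 [-4.5, 1.1, 4.9667]]


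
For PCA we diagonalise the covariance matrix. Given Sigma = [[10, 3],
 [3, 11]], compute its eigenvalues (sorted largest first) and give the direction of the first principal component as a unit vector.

Step 1 — characteristic polynomial of 2×2 Sigma:
  det(Sigma - λI) = λ² - trace · λ + det = 0.
  trace = 10 + 11 = 21, det = 10·11 - (3)² = 101.
Step 2 — discriminant:
  Δ = trace² - 4·det = 441 - 404 = 37.
Step 3 — eigenvalues:
  λ = (trace ± √Δ)/2 = (21 ± 6.0828)/2,
  λ_1 = 13.5414,  λ_2 = 7.4586.

Step 4 — unit eigenvector for λ_1: solve (Sigma - λ_1 I)v = 0. First row:
  (10 - 13.5414)·v_x + (3)·v_y = 0, i.e. (-3.5414)·v_x + (3)·v_y = 0,
  so v ∝ (b, λ_1 - a) = (3, 3.5414) = u.
  ||u|| = √((3)² + (3.5414)²) = √(21.5414) ≈ 4.6413,
  v_1 = u/||u|| ≈ (0.6464, 0.763) (||v_1|| = 1).

λ_1 = 13.5414,  λ_2 = 7.4586;  v_1 ≈ (0.6464, 0.763)


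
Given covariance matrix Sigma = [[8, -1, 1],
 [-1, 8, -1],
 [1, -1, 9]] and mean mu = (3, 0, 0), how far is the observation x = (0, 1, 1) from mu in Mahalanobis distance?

Step 1 — centre the observation: (x - mu) = (-3, 1, 1).

Step 2 — invert Sigma (cofactor / det for 3×3, or solve directly):
  Sigma^{-1} = [[0.1284, 0.0145, -0.0127],
 [0.0145, 0.1284, 0.0127],
 [-0.0127, 0.0127, 0.1139]].

Step 3 — form the quadratic (x - mu)^T · Sigma^{-1} · (x - mu):
  Sigma^{-1} · (x - mu) = (-0.3834, 0.0976, 0.1646).
  (x - mu)^T · [Sigma^{-1} · (x - mu)] = (-3)·(-0.3834) + (1)·(0.0976) + (1)·(0.1646) = 1.4123.

Step 4 — take square root: d = √(1.4123) ≈ 1.1884.

d(x, mu) = √(1.4123) ≈ 1.1884


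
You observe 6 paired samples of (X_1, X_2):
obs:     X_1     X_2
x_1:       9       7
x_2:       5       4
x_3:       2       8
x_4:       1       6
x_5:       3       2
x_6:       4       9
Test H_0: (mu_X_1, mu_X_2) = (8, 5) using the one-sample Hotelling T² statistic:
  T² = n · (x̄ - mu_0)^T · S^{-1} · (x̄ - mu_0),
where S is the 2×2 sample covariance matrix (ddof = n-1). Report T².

Step 1 — sample mean vector:
  mean(X_1) = (9 + 5 + 2 + 1 + 3 + 4) / 6 = 24/6 = 4
  mean(X_2) = (7 + 4 + 8 + 6 + 2 + 9) / 6 = 36/6 = 6
  x̄ = (4, 6),  deviation x̄ - mu_0 = (4, 6) - (8, 5) = (-4, 1).

Step 2 — sample covariance matrix, S[i,j] = (1/(n-1)) · Σ_k (x_{k,i} - mean_i) · (x_{k,j} - mean_j), divisor n-1 = 5:
  S[X_1,X_1] = ((5)·(5) + (1)·(1) + (-2)·(-2) + (-3)·(-3) + (-1)·(-1) + (0)·(0)) / 5 = 40/5 = 8
  S[X_1,X_2] = ((5)·(1) + (1)·(-2) + (-2)·(2) + (-3)·(0) + (-1)·(-4) + (0)·(3)) / 5 = 3/5 = 0.6
  S[X_2,X_2] = ((1)·(1) + (-2)·(-2) + (2)·(2) + (0)·(0) + (-4)·(-4) + (3)·(3)) / 5 = 34/5 = 6.8
  S = [[8, 0.6],
 [0.6, 6.8]].

Step 3 — invert S. det(S) = 8·6.8 - (0.6)² = 54.04.
  S^{-1} = (1/det) · [[d, -b], [-b, a]] = [[0.1258, -0.0111],
 [-0.0111, 0.148]].

Step 4 — quadratic form (x̄ - mu_0)^T · S^{-1} · (x̄ - mu_0):
  S^{-1} · (x̄ - mu_0) = (-0.5144, 0.1925),
  (x̄ - mu_0)^T · [...] = (-4)·(-0.5144) + (1)·(0.1925) = 2.2502.

Step 5 — scale by n: T² = 6 · 2.2502 = 13.5011.

T² ≈ 13.5011


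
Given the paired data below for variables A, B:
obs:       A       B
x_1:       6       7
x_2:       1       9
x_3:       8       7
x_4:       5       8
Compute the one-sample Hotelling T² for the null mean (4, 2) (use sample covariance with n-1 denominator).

Step 1 — sample mean vector:
  mean(A) = (6 + 1 + 8 + 5) / 4 = 20/4 = 5
  mean(B) = (7 + 9 + 7 + 8) / 4 = 31/4 = 7.75
  x̄ = (5, 7.75),  deviation x̄ - mu_0 = (5, 7.75) - (4, 2) = (1, 5.75).

Step 2 — sample covariance matrix, S[i,j] = (1/(n-1)) · Σ_k (x_{k,i} - mean_i) · (x_{k,j} - mean_j), divisor n-1 = 3:
  S[A,A] = ((1)·(1) + (-4)·(-4) + (3)·(3) + (0)·(0)) / 3 = 26/3 = 8.6667
  S[A,B] = ((1)·(-0.75) + (-4)·(1.25) + (3)·(-0.75) + (0)·(0.25)) / 3 = -8/3 = -2.6667
  S[B,B] = ((-0.75)·(-0.75) + (1.25)·(1.25) + (-0.75)·(-0.75) + (0.25)·(0.25)) / 3 = 2.75/3 = 0.9167
  S = [[8.6667, -2.6667],
 [-2.6667, 0.9167]].

Step 3 — invert S. det(S) = 8.6667·0.9167 - (-2.6667)² = 0.8333.
  S^{-1} = (1/det) · [[d, -b], [-b, a]] = [[1.1, 3.2],
 [3.2, 10.4]].

Step 4 — quadratic form (x̄ - mu_0)^T · S^{-1} · (x̄ - mu_0):
  S^{-1} · (x̄ - mu_0) = (19.5, 63),
  (x̄ - mu_0)^T · [...] = (1)·(19.5) + (5.75)·(63) = 381.75.

Step 5 — scale by n: T² = 4 · 381.75 = 1527.

T² ≈ 1527


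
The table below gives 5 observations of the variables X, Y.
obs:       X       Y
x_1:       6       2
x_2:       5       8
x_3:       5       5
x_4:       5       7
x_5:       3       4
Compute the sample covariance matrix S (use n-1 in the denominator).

Step 1 — column means:
  mean(X) = (6 + 5 + 5 + 5 + 3) / 5 = 24/5 = 4.8
  mean(Y) = (2 + 8 + 5 + 7 + 4) / 5 = 26/5 = 5.2

Step 2 — sample covariance S[i,j] = (1/(n-1)) · Σ_k (x_{k,i} - mean_i) · (x_{k,j} - mean_j), with n-1 = 4.
  S[X,X] = ((1.2)·(1.2) + (0.2)·(0.2) + (0.2)·(0.2) + (0.2)·(0.2) + (-1.8)·(-1.8)) / 4 = 4.8/4 = 1.2
  S[X,Y] = ((1.2)·(-3.2) + (0.2)·(2.8) + (0.2)·(-0.2) + (0.2)·(1.8) + (-1.8)·(-1.2)) / 4 = -0.8/4 = -0.2
  S[Y,Y] = ((-3.2)·(-3.2) + (2.8)·(2.8) + (-0.2)·(-0.2) + (1.8)·(1.8) + (-1.2)·(-1.2)) / 4 = 22.8/4 = 5.7

S is symmetric (S[j,i] = S[i,j]). Assembling:

S = [[1.2, -0.2],
 [-0.2, 5.7]]


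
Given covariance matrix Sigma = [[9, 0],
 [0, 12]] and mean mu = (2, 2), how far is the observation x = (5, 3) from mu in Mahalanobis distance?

Step 1 — centre the observation: (x - mu) = (3, 1).

Step 2 — invert Sigma. det(Sigma) = 9·12 - (0)² = 108.
  Sigma^{-1} = (1/det) · [[d, -b], [-b, a]] = [[0.1111, 0],
 [0, 0.0833]].

Step 3 — form the quadratic (x - mu)^T · Sigma^{-1} · (x - mu):
  Sigma^{-1} · (x - mu) = (0.3333, 0.0833).
  (x - mu)^T · [Sigma^{-1} · (x - mu)] = (3)·(0.3333) + (1)·(0.0833) = 1.0833.

Step 4 — take square root: d = √(1.0833) ≈ 1.0408.

d(x, mu) = √(1.0833) ≈ 1.0408


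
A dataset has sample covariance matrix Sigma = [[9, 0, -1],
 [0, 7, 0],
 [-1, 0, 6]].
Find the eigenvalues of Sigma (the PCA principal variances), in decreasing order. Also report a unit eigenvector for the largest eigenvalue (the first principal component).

Step 1 — characteristic polynomial p(λ) = det(λI - Sigma) = λ³ - tr·λ² + c_1·λ - det, where tr = trace, c_1 = sum of the principal 2×2 minors, det = det(Sigma):
  tr = 9 + 7 + 6 = 22,
  c_1 = (9·7 - (0)²) + (9·6 - (-1)²) + (7·6 - (0)²) = 63 + 53 + 42 = 158,
  det = 9·(7·6 - (0)²) - (0)·((0)·6 - (0)·(-1)) + (-1)·((0)·(0) - 7·(-1)) = 9·(42) - (0)·(0) + (-1)·(7) = 371.
  So p(λ) = λ³ - 22λ² + 158λ - 371.
Step 2 — look for an integer root (rational root theorem: any rational root is an integer divisor of 371). Testing λ = 7:
  p(7) = 343 - 1078 + 1106 - 371 = 0  ✓
  Dividing out (λ - 7): p(λ) = (λ - 7)(λ² - 15λ + 53).
Step 3 — remaining eigenvalues from the quadratic λ² - 15λ + 53 = 0:
  Δ = 15² - 4·53 = 225 - 212 = 13,  λ = (15 ± √13)/2 = (15 ± 3.6056)/2 ≈ 9.3028 or 5.6972.
  Sorted: λ_1 = 9.3028,  λ_2 = 7,  λ_3 = 5.6972  (check: sum = 22 = tr ✓).

Step 4 — unit eigenvector for λ_1 ≈ 9.3028: v spans the null space of (Sigma - λ_1 I), whose rows are
  r_1 = (-0.3028, 0, -1),  r_2 = (0, -2.3028, 0),  r_3 = (-1, 0, -3.3028).
  v is orthogonal to every row, so take v ∝ r_1 × r_2 = ((0)·(0) - (-1)·(-2.3028), (-1)·(0) - (-0.3028)·(0), (-0.3028)·(-2.3028) - (0)·(0)) ≈ (-2.3028, 0, 0.6972).
  Rescale (multiply by -1 so the first nonzero entry is positive): u = (2.3028, 0, -0.6972).
  ||u|| = √((2.3028)² + (0)² + (-0.6972)²) = √(5.7889) ≈ 2.406,  v_1 = u/||u|| ≈ (0.9571, 0, -0.2898) (||v_1|| = 1).

λ_1 = 9.3028,  λ_2 = 7,  λ_3 = 5.6972;  v_1 ≈ (0.9571, 0, -0.2898)


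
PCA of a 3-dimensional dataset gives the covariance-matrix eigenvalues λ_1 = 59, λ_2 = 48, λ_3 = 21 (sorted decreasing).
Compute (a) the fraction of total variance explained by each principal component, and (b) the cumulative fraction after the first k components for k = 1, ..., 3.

Step 1 — total variance = trace(Sigma) = Σ λ_i = 59 + 48 + 21 = 128.

Step 2 — fraction explained by component i = λ_i / Σ λ:
  PC1: 59/128 = 0.4609
  PC2: 48/128 = 0.375
  PC3: 21/128 = 0.1641

Step 3 — cumulative fraction after k components = (λ_1 + ... + λ_k) / Σ λ:
  k = 1: 59/128 = 0.4609
  k = 2: (59 + 48)/128 = 107/128 = 0.8359
  k = 3: (59 + 48 + 21)/128 = 128/128 = 1

Summary (fraction, with percent):

explained: PC1 0.4609 (46.09%), PC2 0.375 (37.5%), PC3 0.1641 (16.41%);  cumulative: 0.4609, 0.8359, 1


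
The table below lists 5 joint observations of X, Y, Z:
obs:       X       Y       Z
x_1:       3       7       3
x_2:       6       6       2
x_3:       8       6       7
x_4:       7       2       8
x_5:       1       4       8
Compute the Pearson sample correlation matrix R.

Step 1 — column means:
  mean(X) = (3 + 6 + 8 + 7 + 1) / 5 = 25/5 = 5
  mean(Y) = (7 + 6 + 6 + 2 + 4) / 5 = 25/5 = 5
  mean(Z) = (3 + 2 + 7 + 8 + 8) / 5 = 28/5 = 5.6

Step 2 — sample variances and covariances s[i,j] = (1/(n-1)) · Σ_k (x_{k,i} - mean_i) · (x_{k,j} - mean_j), with n-1 = 4:
  s[X,X] = ((-2)·(-2) + (1)·(1) + (3)·(3) + (2)·(2) + (-4)·(-4)) / 4 = 34/4 = 8.5
  s[X,Y] = ((-2)·(2) + (1)·(1) + (3)·(1) + (2)·(-3) + (-4)·(-1)) / 4 = -2/4 = -0.5
  s[X,Z] = ((-2)·(-2.6) + (1)·(-3.6) + (3)·(1.4) + (2)·(2.4) + (-4)·(2.4)) / 4 = 1/4 = 0.25
  s[Y,Y] = ((2)·(2) + (1)·(1) + (1)·(1) + (-3)·(-3) + (-1)·(-1)) / 4 = 16/4 = 4
  s[Y,Z] = ((2)·(-2.6) + (1)·(-3.6) + (1)·(1.4) + (-3)·(2.4) + (-1)·(2.4)) / 4 = -17/4 = -4.25
  s[Z,Z] = ((-2.6)·(-2.6) + (-3.6)·(-3.6) + (1.4)·(1.4) + (2.4)·(2.4) + (2.4)·(2.4)) / 4 = 33.2/4 = 8.3
  Sample standard deviations s_i = √(s[i,i]):
  s(X) = √(8.5) = 2.9155
  s(Y) = √(4) = 2
  s(Z) = √(8.3) = 2.881

Step 3 — r_{ij} = s_{ij} / (s_i · s_j):
  r[X,X] = 1 (diagonal).
  r[X,Y] = -0.5 / (2.9155 · 2) = -0.5 / 5.831 = -0.0857
  r[X,Z] = 0.25 / (2.9155 · 2.881) = 0.25 / 8.3994 = 0.0298
  r[Y,Y] = 1 (diagonal).
  r[Y,Z] = -4.25 / (2 · 2.881) = -4.25 / 5.7619 = -0.7376
  r[Z,Z] = 1 (diagonal).

R is symmetric with unit diagonal. Assembling:

R = [[1, -0.0857, 0.0298],
 [-0.0857, 1, -0.7376],
 [0.0298, -0.7376, 1]]


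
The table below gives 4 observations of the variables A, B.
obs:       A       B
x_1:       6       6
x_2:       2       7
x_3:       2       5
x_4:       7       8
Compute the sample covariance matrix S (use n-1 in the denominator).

Step 1 — column means:
  mean(A) = (6 + 2 + 2 + 7) / 4 = 17/4 = 4.25
  mean(B) = (6 + 7 + 5 + 8) / 4 = 26/4 = 6.5

Step 2 — sample covariance S[i,j] = (1/(n-1)) · Σ_k (x_{k,i} - mean_i) · (x_{k,j} - mean_j), with n-1 = 3.
  S[A,A] = ((1.75)·(1.75) + (-2.25)·(-2.25) + (-2.25)·(-2.25) + (2.75)·(2.75)) / 3 = 20.75/3 = 6.9167
  S[A,B] = ((1.75)·(-0.5) + (-2.25)·(0.5) + (-2.25)·(-1.5) + (2.75)·(1.5)) / 3 = 5.5/3 = 1.8333
  S[B,B] = ((-0.5)·(-0.5) + (0.5)·(0.5) + (-1.5)·(-1.5) + (1.5)·(1.5)) / 3 = 5/3 = 1.6667

S is symmetric (S[j,i] = S[i,j]). Assembling:

S = [[6.9167, 1.8333],
 [1.8333, 1.6667]]


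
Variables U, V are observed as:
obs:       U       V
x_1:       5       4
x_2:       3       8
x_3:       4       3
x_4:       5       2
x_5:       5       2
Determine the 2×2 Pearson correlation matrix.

Step 1 — column means:
  mean(U) = (5 + 3 + 4 + 5 + 5) / 5 = 22/5 = 4.4
  mean(V) = (4 + 8 + 3 + 2 + 2) / 5 = 19/5 = 3.8

Step 2 — sample variances and covariances s[i,j] = (1/(n-1)) · Σ_k (x_{k,i} - mean_i) · (x_{k,j} - mean_j), with n-1 = 4:
  s[U,U] = ((0.6)·(0.6) + (-1.4)·(-1.4) + (-0.4)·(-0.4) + (0.6)·(0.6) + (0.6)·(0.6)) / 4 = 3.2/4 = 0.8
  s[U,V] = ((0.6)·(0.2) + (-1.4)·(4.2) + (-0.4)·(-0.8) + (0.6)·(-1.8) + (0.6)·(-1.8)) / 4 = -7.6/4 = -1.9
  s[V,V] = ((0.2)·(0.2) + (4.2)·(4.2) + (-0.8)·(-0.8) + (-1.8)·(-1.8) + (-1.8)·(-1.8)) / 4 = 24.8/4 = 6.2
  Sample standard deviations s_i = √(s[i,i]):
  s(U) = √(0.8) = 0.8944
  s(V) = √(6.2) = 2.49

Step 3 — r_{ij} = s_{ij} / (s_i · s_j):
  r[U,U] = 1 (diagonal).
  r[U,V] = -1.9 / (0.8944 · 2.49) = -1.9 / 2.2271 = -0.8531
  r[V,V] = 1 (diagonal).

R is symmetric with unit diagonal. Assembling:

R = [[1, -0.8531],
 [-0.8531, 1]]


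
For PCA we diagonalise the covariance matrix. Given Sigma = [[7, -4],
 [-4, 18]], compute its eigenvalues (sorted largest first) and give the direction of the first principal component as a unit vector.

Step 1 — characteristic polynomial of 2×2 Sigma:
  det(Sigma - λI) = λ² - trace · λ + det = 0.
  trace = 7 + 18 = 25, det = 7·18 - (-4)² = 110.
Step 2 — discriminant:
  Δ = trace² - 4·det = 625 - 440 = 185.
Step 3 — eigenvalues:
  λ = (trace ± √Δ)/2 = (25 ± 13.6015)/2,
  λ_1 = 19.3007,  λ_2 = 5.6993.

Step 4 — unit eigenvector for λ_1: solve (Sigma - λ_1 I)v = 0. First row:
  (7 - 19.3007)·v_x + (-4)·v_y = 0, i.e. (-12.3007)·v_x + (-4)·v_y = 0,
  so v ∝ (b, λ_1 - a) = (-4, 12.3007); multiply by -1 so the first entry is positive: u = (4, -12.3007).
  ||u|| = √((4)² + (-12.3007)²) = √(167.3081) ≈ 12.9348,
  v_1 = u/||u|| ≈ (0.3092, -0.951) (||v_1|| = 1).

λ_1 = 19.3007,  λ_2 = 5.6993;  v_1 ≈ (0.3092, -0.951)


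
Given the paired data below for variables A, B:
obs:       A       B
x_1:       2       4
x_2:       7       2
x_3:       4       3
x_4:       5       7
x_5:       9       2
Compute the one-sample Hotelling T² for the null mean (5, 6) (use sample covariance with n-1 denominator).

Step 1 — sample mean vector:
  mean(A) = (2 + 7 + 4 + 5 + 9) / 5 = 27/5 = 5.4
  mean(B) = (4 + 2 + 3 + 7 + 2) / 5 = 18/5 = 3.6
  x̄ = (5.4, 3.6),  deviation x̄ - mu_0 = (5.4, 3.6) - (5, 6) = (0.4, -2.4).

Step 2 — sample covariance matrix, S[i,j] = (1/(n-1)) · Σ_k (x_{k,i} - mean_i) · (x_{k,j} - mean_j), divisor n-1 = 4:
  S[A,A] = ((-3.4)·(-3.4) + (1.6)·(1.6) + (-1.4)·(-1.4) + (-0.4)·(-0.4) + (3.6)·(3.6)) / 4 = 29.2/4 = 7.3
  S[A,B] = ((-3.4)·(0.4) + (1.6)·(-1.6) + (-1.4)·(-0.6) + (-0.4)·(3.4) + (3.6)·(-1.6)) / 4 = -10.2/4 = -2.55
  S[B,B] = ((0.4)·(0.4) + (-1.6)·(-1.6) + (-0.6)·(-0.6) + (3.4)·(3.4) + (-1.6)·(-1.6)) / 4 = 17.2/4 = 4.3
  S = [[7.3, -2.55],
 [-2.55, 4.3]].

Step 3 — invert S. det(S) = 7.3·4.3 - (-2.55)² = 24.8875.
  S^{-1} = (1/det) · [[d, -b], [-b, a]] = [[0.1728, 0.1025],
 [0.1025, 0.2933]].

Step 4 — quadratic form (x̄ - mu_0)^T · S^{-1} · (x̄ - mu_0):
  S^{-1} · (x̄ - mu_0) = (-0.1768, -0.663),
  (x̄ - mu_0)^T · [...] = (0.4)·(-0.1768) + (-2.4)·(-0.663) = 1.5204.

Step 5 — scale by n: T² = 5 · 1.5204 = 7.6022.

T² ≈ 7.6022
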